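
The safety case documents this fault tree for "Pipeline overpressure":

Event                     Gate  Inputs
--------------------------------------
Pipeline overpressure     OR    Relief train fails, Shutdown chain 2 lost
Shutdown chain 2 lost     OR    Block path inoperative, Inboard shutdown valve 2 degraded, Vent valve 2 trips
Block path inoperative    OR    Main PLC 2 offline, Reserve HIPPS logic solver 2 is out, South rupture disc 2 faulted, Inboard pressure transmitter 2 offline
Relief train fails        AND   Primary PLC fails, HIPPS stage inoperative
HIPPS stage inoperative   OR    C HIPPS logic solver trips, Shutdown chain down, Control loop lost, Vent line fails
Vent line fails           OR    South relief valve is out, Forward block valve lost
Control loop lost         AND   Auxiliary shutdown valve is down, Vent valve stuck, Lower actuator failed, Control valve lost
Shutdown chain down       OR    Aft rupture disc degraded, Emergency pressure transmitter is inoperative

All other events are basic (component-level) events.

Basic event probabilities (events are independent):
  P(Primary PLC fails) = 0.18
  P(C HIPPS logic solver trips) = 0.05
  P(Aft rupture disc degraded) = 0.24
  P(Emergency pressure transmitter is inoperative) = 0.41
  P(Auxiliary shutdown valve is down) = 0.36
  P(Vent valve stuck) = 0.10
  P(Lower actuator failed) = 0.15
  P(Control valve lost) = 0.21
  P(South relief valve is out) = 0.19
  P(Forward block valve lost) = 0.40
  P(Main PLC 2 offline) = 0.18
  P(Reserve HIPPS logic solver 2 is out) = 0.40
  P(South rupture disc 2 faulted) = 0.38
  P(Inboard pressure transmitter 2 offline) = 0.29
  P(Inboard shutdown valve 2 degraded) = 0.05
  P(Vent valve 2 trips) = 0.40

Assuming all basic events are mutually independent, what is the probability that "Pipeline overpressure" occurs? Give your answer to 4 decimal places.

0.8942

P(Shutdown chain down) [OR] = 1 − (1−0.24) × (1−0.41) = 0.551600
P(Control loop lost) [AND] = 0.36 × 0.10 × 0.15 × 0.21 = 0.001134
P(Vent line fails) [OR] = 1 − (1−0.19) × (1−0.40) = 0.514000
P(HIPPS stage inoperative) [OR] = 1 − (1−0.05) × (1−0.551600) × (1−0.001134) × (1−0.514000) = 0.793208
P(Relief train fails) [AND] = 0.18 × 0.793208 = 0.142777
P(Block path inoperative) [OR] = 1 − (1−0.18) × (1−0.40) × (1−0.38) × (1−0.29) = 0.783422
P(Shutdown chain 2 lost) [OR] = 1 − (1−0.783422) × (1−0.05) × (1−0.40) = 0.876551
P(Pipeline overpressure) [OR] = 1 − (1−0.142777) × (1−0.876551) = 0.894177
Rounded to 4 decimal places: P(Pipeline overpressure) ≈ 0.8942.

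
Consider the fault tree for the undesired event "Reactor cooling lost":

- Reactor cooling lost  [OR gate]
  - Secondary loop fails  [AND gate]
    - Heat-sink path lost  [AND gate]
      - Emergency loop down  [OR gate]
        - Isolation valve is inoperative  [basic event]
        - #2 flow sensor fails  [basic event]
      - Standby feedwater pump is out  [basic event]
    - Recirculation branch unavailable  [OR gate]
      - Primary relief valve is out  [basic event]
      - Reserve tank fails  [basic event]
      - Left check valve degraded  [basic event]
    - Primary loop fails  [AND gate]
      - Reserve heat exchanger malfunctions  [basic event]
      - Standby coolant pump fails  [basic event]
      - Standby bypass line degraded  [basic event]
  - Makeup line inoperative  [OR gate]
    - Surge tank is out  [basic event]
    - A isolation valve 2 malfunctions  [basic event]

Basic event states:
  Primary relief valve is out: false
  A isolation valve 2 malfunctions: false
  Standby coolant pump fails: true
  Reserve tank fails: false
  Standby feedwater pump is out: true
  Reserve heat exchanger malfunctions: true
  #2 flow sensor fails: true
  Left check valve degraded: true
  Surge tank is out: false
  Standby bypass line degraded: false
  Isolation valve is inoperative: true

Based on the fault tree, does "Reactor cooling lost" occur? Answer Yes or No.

Emergency loop down [OR]: Isolation valve is inoperative=occurs, #2 flow sensor fails=occurs → at least one input occurs → occurs.
Heat-sink path lost [AND]: Emergency loop down=occurs, Standby feedwater pump is out=occurs → all inputs occur → occurs.
Recirculation branch unavailable [OR]: Primary relief valve is out=not, Reserve tank fails=not, Left check valve degraded=occurs → at least one input occurs → occurs.
Primary loop fails [AND]: Reserve heat exchanger malfunctions=occurs, Standby coolant pump fails=occurs, Standby bypass line degraded=not → not all inputs occur → does not occur.
Secondary loop fails [AND]: Heat-sink path lost=occurs, Recirculation branch unavailable=occurs, Primary loop fails=not → not all inputs occur → does not occur.
Makeup line inoperative [OR]: Surge tank is out=not, A isolation valve 2 malfunctions=not → no input occurs → does not occur.
Reactor cooling lost [OR]: Secondary loop fails=not, Makeup line inoperative=not → no input occurs → does not occur.

No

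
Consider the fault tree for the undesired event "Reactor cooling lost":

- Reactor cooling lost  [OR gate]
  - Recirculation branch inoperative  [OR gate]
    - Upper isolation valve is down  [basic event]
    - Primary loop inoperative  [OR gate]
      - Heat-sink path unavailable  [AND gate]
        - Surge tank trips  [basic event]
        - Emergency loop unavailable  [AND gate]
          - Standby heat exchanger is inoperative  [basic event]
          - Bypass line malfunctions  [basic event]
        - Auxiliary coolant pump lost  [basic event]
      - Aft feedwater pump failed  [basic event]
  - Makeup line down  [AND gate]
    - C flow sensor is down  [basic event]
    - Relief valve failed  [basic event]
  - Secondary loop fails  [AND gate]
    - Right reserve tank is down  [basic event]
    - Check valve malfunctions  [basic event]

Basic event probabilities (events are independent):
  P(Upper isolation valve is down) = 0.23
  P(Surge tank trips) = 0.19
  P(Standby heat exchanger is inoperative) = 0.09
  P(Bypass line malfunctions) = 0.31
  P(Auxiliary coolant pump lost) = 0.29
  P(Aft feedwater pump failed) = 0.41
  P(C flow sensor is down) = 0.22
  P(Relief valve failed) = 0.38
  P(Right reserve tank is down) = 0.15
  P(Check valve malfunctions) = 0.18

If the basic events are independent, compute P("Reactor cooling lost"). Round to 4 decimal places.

0.5955

P(Emergency loop unavailable) [AND] = 0.09 × 0.31 = 0.027900
P(Heat-sink path unavailable) [AND] = 0.19 × 0.027900 × 0.29 = 0.001537
P(Primary loop inoperative) [OR] = 1 − (1−0.001537) × (1−0.41) = 0.410907
P(Recirculation branch inoperative) [OR] = 1 − (1−0.23) × (1−0.410907) = 0.546398
P(Makeup line down) [AND] = 0.22 × 0.38 = 0.083600
P(Secondary loop fails) [AND] = 0.15 × 0.18 = 0.027000
P(Reactor cooling lost) [OR] = 1 − (1−0.546398) × (1−0.083600) × (1−0.027000) = 0.595543
Rounded to 4 decimal places: P(Reactor cooling lost) ≈ 0.5955.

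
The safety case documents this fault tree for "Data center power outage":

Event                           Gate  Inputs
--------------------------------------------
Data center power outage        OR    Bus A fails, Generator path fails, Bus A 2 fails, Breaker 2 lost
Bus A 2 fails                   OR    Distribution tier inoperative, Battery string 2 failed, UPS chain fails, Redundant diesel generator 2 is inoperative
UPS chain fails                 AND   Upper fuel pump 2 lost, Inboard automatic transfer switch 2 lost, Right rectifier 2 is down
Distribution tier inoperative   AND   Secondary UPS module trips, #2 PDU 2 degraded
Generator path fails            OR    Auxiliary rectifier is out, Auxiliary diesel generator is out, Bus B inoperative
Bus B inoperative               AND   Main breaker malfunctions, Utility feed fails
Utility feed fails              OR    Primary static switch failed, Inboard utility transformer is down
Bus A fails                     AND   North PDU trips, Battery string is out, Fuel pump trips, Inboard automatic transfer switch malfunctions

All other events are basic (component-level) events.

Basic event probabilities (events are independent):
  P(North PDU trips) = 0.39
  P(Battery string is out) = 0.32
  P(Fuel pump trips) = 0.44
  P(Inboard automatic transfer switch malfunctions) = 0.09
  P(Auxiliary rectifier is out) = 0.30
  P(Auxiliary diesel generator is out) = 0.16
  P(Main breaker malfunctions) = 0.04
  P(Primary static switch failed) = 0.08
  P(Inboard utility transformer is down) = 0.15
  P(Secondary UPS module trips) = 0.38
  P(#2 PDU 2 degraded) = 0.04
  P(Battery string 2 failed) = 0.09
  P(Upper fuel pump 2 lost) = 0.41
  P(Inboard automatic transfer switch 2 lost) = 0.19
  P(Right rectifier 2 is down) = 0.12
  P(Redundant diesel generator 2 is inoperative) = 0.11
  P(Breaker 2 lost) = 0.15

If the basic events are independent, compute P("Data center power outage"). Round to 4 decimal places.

0.6105

P(Bus A fails) [AND] = 0.39 × 0.32 × 0.44 × 0.09 = 0.004942
P(Utility feed fails) [OR] = 1 − (1−0.08) × (1−0.15) = 0.218000
P(Bus B inoperative) [AND] = 0.04 × 0.218000 = 0.008720
P(Generator path fails) [OR] = 1 − (1−0.30) × (1−0.16) × (1−0.008720) = 0.417127
P(Distribution tier inoperative) [AND] = 0.38 × 0.04 = 0.015200
P(UPS chain fails) [AND] = 0.41 × 0.19 × 0.12 = 0.009348
P(Bus A 2 fails) [OR] = 1 − (1−0.015200) × (1−0.09) × (1−0.009348) × (1−0.11) = 0.209866
P(Data center power outage) [OR] = 1 − (1−0.004942) × (1−0.417127) × (1−0.209866) × (1−0.15) = 0.610469
Rounded to 4 decimal places: P(Data center power outage) ≈ 0.6105.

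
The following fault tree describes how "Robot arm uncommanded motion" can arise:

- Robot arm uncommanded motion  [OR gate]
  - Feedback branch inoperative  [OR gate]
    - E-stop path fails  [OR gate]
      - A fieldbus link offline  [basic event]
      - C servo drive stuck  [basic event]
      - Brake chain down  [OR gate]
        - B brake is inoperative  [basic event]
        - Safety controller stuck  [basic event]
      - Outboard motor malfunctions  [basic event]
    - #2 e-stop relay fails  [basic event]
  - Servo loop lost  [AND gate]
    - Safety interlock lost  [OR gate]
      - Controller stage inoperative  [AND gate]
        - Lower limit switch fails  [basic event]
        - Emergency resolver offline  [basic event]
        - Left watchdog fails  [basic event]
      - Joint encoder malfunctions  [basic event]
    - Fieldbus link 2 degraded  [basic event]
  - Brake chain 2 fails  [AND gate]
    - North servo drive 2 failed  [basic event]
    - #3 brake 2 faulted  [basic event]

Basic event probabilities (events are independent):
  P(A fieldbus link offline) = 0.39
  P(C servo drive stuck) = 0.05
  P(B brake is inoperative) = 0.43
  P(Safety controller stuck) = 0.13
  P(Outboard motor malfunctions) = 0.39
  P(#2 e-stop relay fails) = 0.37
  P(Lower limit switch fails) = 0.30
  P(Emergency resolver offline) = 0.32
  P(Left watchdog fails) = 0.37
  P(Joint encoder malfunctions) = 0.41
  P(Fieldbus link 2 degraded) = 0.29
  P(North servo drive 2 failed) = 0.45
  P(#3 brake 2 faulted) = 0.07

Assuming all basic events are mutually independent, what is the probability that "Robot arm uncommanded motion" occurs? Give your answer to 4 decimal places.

0.9064

P(Brake chain down) [OR] = 1 − (1−0.43) × (1−0.13) = 0.504100
P(E-stop path fails) [OR] = 1 − (1−0.39) × (1−0.05) × (1−0.504100) × (1−0.39) = 0.824702
P(Feedback branch inoperative) [OR] = 1 − (1−0.824702) × (1−0.37) = 0.889562
P(Controller stage inoperative) [AND] = 0.30 × 0.32 × 0.37 = 0.035520
P(Safety interlock lost) [OR] = 1 − (1−0.035520) × (1−0.41) = 0.430957
P(Servo loop lost) [AND] = 0.430957 × 0.29 = 0.124978
P(Brake chain 2 fails) [AND] = 0.45 × 0.07 = 0.031500
P(Robot arm uncommanded motion) [OR] = 1 − (1−0.889562) × (1−0.124978) × (1−0.031500) = 0.906408
Rounded to 4 decimal places: P(Robot arm uncommanded motion) ≈ 0.9064.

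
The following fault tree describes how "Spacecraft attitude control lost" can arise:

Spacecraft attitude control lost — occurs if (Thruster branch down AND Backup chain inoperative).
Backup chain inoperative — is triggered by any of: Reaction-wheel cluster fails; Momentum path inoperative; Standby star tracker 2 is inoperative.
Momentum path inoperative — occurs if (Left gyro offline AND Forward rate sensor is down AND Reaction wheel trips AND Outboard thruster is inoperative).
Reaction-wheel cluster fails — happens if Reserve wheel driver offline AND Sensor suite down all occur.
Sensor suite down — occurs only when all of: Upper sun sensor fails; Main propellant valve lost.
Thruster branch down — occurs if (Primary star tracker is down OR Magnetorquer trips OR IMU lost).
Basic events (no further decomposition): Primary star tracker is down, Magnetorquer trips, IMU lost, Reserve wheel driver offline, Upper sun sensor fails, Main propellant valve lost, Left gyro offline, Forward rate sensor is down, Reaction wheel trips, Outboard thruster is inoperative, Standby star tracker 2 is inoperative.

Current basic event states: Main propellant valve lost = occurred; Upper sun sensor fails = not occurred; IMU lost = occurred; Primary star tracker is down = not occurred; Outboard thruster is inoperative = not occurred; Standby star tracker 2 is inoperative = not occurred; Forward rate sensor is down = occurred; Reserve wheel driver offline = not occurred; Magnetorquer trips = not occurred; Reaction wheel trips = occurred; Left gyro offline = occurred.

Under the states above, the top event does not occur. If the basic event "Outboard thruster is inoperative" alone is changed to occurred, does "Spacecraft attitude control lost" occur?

Yes

Counterfactual: set "Outboard thruster is inoperative" to occurred.
Thruster branch down [OR]: Primary star tracker is down=not, Magnetorquer trips=not, IMU lost=occurs → at least one input occurs → occurs.
Sensor suite down [AND]: Upper sun sensor fails=not, Main propellant valve lost=occurs → not all inputs occur → does not occur.
Reaction-wheel cluster fails [AND]: Reserve wheel driver offline=not, Sensor suite down=not → not all inputs occur → does not occur.
Momentum path inoperative [AND]: Left gyro offline=occurs, Forward rate sensor is down=occurs, Reaction wheel trips=occurs, Outboard thruster is inoperative=occurs → all inputs occur → occurs.
Backup chain inoperative [OR]: Reaction-wheel cluster fails=not, Momentum path inoperative=occurs, Standby star tracker 2 is inoperative=not → at least one input occurs → occurs.
Spacecraft attitude control lost [AND]: Thruster branch down=occurs, Backup chain inoperative=occurs → all inputs occur → occurs.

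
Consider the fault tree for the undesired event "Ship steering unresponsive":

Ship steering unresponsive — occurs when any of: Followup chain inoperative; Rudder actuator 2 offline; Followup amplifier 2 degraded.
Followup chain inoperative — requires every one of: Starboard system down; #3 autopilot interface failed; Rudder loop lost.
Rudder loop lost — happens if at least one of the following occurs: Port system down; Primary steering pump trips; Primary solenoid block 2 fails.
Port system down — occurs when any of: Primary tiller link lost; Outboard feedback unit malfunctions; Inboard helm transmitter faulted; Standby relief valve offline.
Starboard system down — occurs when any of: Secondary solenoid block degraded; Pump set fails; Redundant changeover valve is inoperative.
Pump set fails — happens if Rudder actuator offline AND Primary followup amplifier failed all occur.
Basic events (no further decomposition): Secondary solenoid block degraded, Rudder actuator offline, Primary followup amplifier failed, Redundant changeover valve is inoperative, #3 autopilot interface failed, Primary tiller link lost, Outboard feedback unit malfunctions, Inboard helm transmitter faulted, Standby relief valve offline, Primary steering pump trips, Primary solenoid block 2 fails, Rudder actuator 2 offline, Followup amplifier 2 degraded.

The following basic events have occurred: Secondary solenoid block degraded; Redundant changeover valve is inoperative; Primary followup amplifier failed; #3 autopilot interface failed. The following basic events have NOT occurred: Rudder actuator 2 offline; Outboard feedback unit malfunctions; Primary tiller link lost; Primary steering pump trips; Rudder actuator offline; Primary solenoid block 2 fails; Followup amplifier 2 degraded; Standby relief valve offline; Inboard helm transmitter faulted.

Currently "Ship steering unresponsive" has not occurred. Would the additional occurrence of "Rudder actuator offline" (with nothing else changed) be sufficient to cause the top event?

Counterfactual: set "Rudder actuator offline" to occurred.
Pump set fails [AND]: Rudder actuator offline=occurs, Primary followup amplifier failed=occurs → all inputs occur → occurs.
Starboard system down [OR]: Secondary solenoid block degraded=occurs, Pump set fails=occurs, Redundant changeover valve is inoperative=occurs → at least one input occurs → occurs.
Port system down [OR]: Primary tiller link lost=not, Outboard feedback unit malfunctions=not, Inboard helm transmitter faulted=not, Standby relief valve offline=not → no input occurs → does not occur.
Rudder loop lost [OR]: Port system down=not, Primary steering pump trips=not, Primary solenoid block 2 fails=not → no input occurs → does not occur.
Followup chain inoperative [AND]: Starboard system down=occurs, #3 autopilot interface failed=occurs, Rudder loop lost=not → not all inputs occur → does not occur.
Ship steering unresponsive [OR]: Followup chain inoperative=not, Rudder actuator 2 offline=not, Followup amplifier 2 degraded=not → no input occurs → does not occur.

No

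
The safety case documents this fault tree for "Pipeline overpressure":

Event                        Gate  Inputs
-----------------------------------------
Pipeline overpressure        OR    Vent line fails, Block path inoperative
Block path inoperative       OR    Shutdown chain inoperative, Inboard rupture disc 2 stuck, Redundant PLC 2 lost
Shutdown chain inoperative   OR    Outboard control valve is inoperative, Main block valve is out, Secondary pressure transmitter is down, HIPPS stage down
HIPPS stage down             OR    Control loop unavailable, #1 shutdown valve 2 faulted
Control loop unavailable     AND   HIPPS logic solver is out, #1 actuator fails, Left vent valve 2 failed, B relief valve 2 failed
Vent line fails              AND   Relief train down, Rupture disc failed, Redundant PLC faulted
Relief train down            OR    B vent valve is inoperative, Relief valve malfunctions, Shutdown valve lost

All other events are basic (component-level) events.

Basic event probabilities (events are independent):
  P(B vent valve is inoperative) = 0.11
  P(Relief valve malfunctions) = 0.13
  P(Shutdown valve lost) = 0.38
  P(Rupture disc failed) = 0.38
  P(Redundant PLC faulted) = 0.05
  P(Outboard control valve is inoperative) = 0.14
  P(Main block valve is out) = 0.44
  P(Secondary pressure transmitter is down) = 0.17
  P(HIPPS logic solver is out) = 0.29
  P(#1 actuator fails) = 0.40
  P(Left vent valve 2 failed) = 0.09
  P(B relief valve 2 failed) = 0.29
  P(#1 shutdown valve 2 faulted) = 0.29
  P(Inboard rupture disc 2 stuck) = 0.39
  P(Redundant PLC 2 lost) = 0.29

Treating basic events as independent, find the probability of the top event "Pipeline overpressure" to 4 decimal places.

0.8787

P(Relief train down) [OR] = 1 − (1−0.11) × (1−0.13) × (1−0.38) = 0.519934
P(Vent line fails) [AND] = 0.519934 × 0.38 × 0.05 = 0.009879
P(Control loop unavailable) [AND] = 0.29 × 0.40 × 0.09 × 0.29 = 0.003028
P(HIPPS stage down) [OR] = 1 − (1−0.003028) × (1−0.29) = 0.292150
P(Shutdown chain inoperative) [OR] = 1 − (1−0.14) × (1−0.44) × (1−0.17) × (1−0.292150) = 0.717053
P(Block path inoperative) [OR] = 1 − (1−0.717053) × (1−0.39) × (1−0.29) = 0.877456
P(Pipeline overpressure) [OR] = 1 − (1−0.009879) × (1−0.877456) = 0.878667
Rounded to 4 decimal places: P(Pipeline overpressure) ≈ 0.8787.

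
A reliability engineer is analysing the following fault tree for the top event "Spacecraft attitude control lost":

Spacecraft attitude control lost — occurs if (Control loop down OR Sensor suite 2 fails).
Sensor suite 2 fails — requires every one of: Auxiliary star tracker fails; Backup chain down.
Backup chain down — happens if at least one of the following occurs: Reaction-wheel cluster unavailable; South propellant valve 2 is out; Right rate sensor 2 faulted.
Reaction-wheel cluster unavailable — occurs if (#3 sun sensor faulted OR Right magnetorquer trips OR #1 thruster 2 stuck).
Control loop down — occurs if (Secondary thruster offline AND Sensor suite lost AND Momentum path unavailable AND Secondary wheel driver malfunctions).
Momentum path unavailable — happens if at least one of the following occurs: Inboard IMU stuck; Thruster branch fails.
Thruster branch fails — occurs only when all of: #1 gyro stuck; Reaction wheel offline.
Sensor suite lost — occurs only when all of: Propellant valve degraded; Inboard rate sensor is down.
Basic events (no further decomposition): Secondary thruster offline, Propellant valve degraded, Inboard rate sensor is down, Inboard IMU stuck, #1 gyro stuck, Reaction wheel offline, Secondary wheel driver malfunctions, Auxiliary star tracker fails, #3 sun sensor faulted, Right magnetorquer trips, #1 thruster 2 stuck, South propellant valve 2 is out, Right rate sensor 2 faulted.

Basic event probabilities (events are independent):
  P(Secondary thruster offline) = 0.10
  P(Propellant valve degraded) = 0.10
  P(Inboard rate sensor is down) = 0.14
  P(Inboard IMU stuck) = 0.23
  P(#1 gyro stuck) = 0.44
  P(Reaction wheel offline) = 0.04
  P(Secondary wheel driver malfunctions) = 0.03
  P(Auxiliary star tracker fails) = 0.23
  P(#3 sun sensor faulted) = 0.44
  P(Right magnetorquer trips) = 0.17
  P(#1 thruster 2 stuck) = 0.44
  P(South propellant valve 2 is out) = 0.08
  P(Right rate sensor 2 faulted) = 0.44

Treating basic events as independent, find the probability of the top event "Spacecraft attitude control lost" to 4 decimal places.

P(Sensor suite lost) [AND] = 0.10 × 0.14 = 0.014000
P(Thruster branch fails) [AND] = 0.44 × 0.04 = 0.017600
P(Momentum path unavailable) [OR] = 1 − (1−0.23) × (1−0.017600) = 0.243552
P(Control loop down) [AND] = 0.10 × 0.014000 × 0.243552 × 0.03 = 0.000010
P(Reaction-wheel cluster unavailable) [OR] = 1 − (1−0.44) × (1−0.17) × (1−0.44) = 0.739712
P(Backup chain down) [OR] = 1 − (1−0.739712) × (1−0.08) × (1−0.44) = 0.865900
P(Sensor suite 2 fails) [AND] = 0.23 × 0.865900 = 0.199157
P(Spacecraft attitude control lost) [OR] = 1 − (1−0.000010) × (1−0.199157) = 0.199165
Rounded to 4 decimal places: P(Spacecraft attitude control lost) ≈ 0.1992.

0.1992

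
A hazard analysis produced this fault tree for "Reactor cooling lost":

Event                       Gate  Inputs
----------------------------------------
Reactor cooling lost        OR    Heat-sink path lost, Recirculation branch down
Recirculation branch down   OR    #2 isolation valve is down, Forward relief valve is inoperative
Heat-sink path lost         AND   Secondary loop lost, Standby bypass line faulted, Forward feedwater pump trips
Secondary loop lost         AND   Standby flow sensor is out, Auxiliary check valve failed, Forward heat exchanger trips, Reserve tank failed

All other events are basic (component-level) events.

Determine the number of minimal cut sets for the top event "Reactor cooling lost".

Secondary loop lost [AND]: one cut set from each child combined → 1 × 1 × 1 × 1 = 1 cut set(s).
Heat-sink path lost [AND]: one cut set from each child combined → 1 × 1 × 1 = 1 cut set(s).
Recirculation branch down [OR]: union of children's cut sets → 2 cut set(s).
Reactor cooling lost [OR]: union of children's cut sets → 3 cut set(s).
Minimal cut sets: {Auxiliary check valve failed, Forward feedwater pump trips, Forward heat exchanger trips, Reserve tank failed, Standby bypass line faulted, Standby flow sensor is out}; {#2 isolation valve is down}; {Forward relief valve is inoperative}.

3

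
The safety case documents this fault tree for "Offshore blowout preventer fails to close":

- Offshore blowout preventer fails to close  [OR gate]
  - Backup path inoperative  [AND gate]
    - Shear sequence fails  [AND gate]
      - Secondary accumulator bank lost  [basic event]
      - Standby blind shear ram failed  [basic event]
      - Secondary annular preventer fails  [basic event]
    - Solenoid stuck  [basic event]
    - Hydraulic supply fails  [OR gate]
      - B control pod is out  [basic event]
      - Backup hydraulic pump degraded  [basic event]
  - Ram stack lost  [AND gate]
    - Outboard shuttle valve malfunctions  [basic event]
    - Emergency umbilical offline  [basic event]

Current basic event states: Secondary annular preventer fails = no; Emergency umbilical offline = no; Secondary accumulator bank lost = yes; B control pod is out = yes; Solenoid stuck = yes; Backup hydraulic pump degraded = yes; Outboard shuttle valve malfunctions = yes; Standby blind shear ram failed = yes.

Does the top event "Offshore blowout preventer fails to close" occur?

Shear sequence fails [AND]: Secondary accumulator bank lost=occurs, Standby blind shear ram failed=occurs, Secondary annular preventer fails=not → not all inputs occur → does not occur.
Hydraulic supply fails [OR]: B control pod is out=occurs, Backup hydraulic pump degraded=occurs → at least one input occurs → occurs.
Backup path inoperative [AND]: Shear sequence fails=not, Solenoid stuck=occurs, Hydraulic supply fails=occurs → not all inputs occur → does not occur.
Ram stack lost [AND]: Outboard shuttle valve malfunctions=occurs, Emergency umbilical offline=not → not all inputs occur → does not occur.
Offshore blowout preventer fails to close [OR]: Backup path inoperative=not, Ram stack lost=not → no input occurs → does not occur.

No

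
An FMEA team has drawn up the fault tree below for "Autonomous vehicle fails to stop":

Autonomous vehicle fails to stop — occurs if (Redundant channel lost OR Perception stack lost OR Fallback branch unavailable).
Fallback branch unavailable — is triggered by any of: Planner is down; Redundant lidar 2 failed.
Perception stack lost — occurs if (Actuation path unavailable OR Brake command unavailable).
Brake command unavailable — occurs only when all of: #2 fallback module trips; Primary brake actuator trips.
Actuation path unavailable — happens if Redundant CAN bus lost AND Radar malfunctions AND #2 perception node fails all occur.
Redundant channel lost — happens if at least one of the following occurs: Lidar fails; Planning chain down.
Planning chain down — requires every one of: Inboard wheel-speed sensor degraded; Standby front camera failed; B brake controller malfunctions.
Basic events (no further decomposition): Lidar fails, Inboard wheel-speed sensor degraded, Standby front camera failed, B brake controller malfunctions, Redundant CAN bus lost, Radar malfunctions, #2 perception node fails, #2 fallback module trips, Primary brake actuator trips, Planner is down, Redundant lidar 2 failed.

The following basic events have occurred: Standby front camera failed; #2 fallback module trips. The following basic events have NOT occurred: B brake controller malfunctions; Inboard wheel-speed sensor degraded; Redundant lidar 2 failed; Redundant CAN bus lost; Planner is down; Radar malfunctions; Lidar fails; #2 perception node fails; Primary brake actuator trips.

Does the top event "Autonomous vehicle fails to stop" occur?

Planning chain down [AND]: Inboard wheel-speed sensor degraded=not, Standby front camera failed=occurs, B brake controller malfunctions=not → not all inputs occur → does not occur.
Redundant channel lost [OR]: Lidar fails=not, Planning chain down=not → no input occurs → does not occur.
Actuation path unavailable [AND]: Redundant CAN bus lost=not, Radar malfunctions=not, #2 perception node fails=not → not all inputs occur → does not occur.
Brake command unavailable [AND]: #2 fallback module trips=occurs, Primary brake actuator trips=not → not all inputs occur → does not occur.
Perception stack lost [OR]: Actuation path unavailable=not, Brake command unavailable=not → no input occurs → does not occur.
Fallback branch unavailable [OR]: Planner is down=not, Redundant lidar 2 failed=not → no input occurs → does not occur.
Autonomous vehicle fails to stop [OR]: Redundant channel lost=not, Perception stack lost=not, Fallback branch unavailable=not → no input occurs → does not occur.

No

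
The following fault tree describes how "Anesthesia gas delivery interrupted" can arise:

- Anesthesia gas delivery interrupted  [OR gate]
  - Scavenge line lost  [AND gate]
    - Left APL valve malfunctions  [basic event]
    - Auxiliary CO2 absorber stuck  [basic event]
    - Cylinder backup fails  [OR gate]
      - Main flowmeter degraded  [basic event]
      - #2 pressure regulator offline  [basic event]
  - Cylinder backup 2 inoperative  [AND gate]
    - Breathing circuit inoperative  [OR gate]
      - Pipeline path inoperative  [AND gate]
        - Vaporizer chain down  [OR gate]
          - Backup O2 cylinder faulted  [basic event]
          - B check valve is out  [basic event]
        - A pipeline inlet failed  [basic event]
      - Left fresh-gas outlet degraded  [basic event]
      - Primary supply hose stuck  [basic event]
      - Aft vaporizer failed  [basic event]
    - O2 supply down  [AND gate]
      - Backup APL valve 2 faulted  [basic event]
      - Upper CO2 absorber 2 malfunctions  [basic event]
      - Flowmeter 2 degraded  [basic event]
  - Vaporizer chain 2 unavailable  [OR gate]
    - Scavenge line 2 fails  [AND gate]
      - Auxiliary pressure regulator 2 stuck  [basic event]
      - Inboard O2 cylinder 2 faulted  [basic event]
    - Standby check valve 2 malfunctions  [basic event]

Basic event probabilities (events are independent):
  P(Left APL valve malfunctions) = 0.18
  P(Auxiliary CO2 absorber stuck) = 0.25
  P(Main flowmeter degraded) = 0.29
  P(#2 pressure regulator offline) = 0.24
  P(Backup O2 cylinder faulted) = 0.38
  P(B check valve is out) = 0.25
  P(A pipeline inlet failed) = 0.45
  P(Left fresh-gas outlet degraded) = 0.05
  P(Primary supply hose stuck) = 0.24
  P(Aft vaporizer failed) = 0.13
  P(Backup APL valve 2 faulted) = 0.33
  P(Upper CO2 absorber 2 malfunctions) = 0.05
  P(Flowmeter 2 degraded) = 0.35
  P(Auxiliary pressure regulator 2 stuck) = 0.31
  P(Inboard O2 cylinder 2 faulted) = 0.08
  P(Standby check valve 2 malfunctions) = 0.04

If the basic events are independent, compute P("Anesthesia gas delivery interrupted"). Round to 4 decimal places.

0.0860

P(Cylinder backup fails) [OR] = 1 − (1−0.29) × (1−0.24) = 0.460400
P(Scavenge line lost) [AND] = 0.18 × 0.25 × 0.460400 = 0.020718
P(Vaporizer chain down) [OR] = 1 − (1−0.38) × (1−0.25) = 0.535000
P(Pipeline path inoperative) [AND] = 0.535000 × 0.45 = 0.240750
P(Breathing circuit inoperative) [OR] = 1 − (1−0.240750) × (1−0.05) × (1−0.24) × (1−0.13) = 0.523085
P(O2 supply down) [AND] = 0.33 × 0.05 × 0.35 = 0.005775
P(Cylinder backup 2 inoperative) [AND] = 0.523085 × 0.005775 = 0.003021
P(Scavenge line 2 fails) [AND] = 0.31 × 0.08 = 0.024800
P(Vaporizer chain 2 unavailable) [OR] = 1 − (1−0.024800) × (1−0.04) = 0.063808
P(Anesthesia gas delivery interrupted) [OR] = 1 − (1−0.020718) × (1−0.003021) × (1−0.063808) = 0.085974
Rounded to 4 decimal places: P(Anesthesia gas delivery interrupted) ≈ 0.0860.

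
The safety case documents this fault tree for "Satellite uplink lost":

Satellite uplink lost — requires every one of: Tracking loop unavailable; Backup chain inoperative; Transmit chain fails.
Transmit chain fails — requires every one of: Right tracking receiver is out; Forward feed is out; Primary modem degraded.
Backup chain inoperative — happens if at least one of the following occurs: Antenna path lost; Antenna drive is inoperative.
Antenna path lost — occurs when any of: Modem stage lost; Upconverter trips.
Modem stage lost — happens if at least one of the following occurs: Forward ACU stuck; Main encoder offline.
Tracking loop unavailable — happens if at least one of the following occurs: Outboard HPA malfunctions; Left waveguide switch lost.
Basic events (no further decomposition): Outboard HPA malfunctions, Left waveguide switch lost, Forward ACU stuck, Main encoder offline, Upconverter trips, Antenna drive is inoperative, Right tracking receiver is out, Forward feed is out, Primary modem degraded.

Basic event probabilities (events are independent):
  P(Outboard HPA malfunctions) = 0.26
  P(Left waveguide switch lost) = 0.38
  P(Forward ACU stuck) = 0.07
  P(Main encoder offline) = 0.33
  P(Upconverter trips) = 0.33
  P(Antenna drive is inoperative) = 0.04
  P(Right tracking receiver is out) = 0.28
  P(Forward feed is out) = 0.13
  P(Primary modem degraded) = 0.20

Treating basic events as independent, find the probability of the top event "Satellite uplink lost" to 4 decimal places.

P(Tracking loop unavailable) [OR] = 1 − (1−0.26) × (1−0.38) = 0.541200
P(Modem stage lost) [OR] = 1 − (1−0.07) × (1−0.33) = 0.376900
P(Antenna path lost) [OR] = 1 − (1−0.376900) × (1−0.33) = 0.582523
P(Backup chain inoperative) [OR] = 1 − (1−0.582523) × (1−0.04) = 0.599222
P(Transmit chain fails) [AND] = 0.28 × 0.13 × 0.20 = 0.007280
P(Satellite uplink lost) [AND] = 0.541200 × 0.599222 × 0.007280 = 0.002361
Rounded to 4 decimal places: P(Satellite uplink lost) ≈ 0.0024.

0.0024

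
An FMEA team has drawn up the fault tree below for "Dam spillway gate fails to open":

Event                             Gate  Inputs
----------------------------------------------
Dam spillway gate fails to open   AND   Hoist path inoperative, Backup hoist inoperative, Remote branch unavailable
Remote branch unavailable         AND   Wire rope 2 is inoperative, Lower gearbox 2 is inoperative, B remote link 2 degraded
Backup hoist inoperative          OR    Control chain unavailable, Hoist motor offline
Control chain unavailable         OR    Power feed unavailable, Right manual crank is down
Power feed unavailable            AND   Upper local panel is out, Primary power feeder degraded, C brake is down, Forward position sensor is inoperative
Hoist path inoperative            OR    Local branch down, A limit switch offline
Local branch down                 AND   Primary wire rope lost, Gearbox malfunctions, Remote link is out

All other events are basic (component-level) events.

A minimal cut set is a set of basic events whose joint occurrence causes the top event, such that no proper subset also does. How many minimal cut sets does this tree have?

6

Local branch down [AND]: one cut set from each child combined → 1 × 1 × 1 = 1 cut set(s).
Hoist path inoperative [OR]: union of children's cut sets → 2 cut set(s).
Power feed unavailable [AND]: one cut set from each child combined → 1 × 1 × 1 × 1 = 1 cut set(s).
Control chain unavailable [OR]: union of children's cut sets → 2 cut set(s).
Backup hoist inoperative [OR]: union of children's cut sets → 3 cut set(s).
Remote branch unavailable [AND]: one cut set from each child combined → 1 × 1 × 1 = 1 cut set(s).
Dam spillway gate fails to open [AND]: one cut set from each child combined → 2 × 3 × 1 = 6 cut set(s).
Minimal cut sets: {B remote link 2 degraded, C brake is down, Forward position sensor is inoperative, Gearbox malfunctions, Lower gearbox 2 is inoperative, Primary power feeder degraded, Primary wire rope lost, Remote link is out, Upper local panel is out, Wire rope 2 is inoperative}; {B remote link 2 degraded, Gearbox malfunctions, Lower gearbox 2 is inoperative, Primary wire rope lost, Remote link is out, Right manual crank is down, Wire rope 2 is inoperative}; {B remote link 2 degraded, Gearbox malfunctions, Hoist motor offline, Lower gearbox 2 is inoperative, Primary wire rope lost, Remote link is out, Wire rope 2 is inoperative}; {A limit switch offline, B remote link 2 degraded, C brake is down, Forward position sensor is inoperative, Lower gearbox 2 is inoperative, Primary power feeder degraded, Upper local panel is out, Wire rope 2 is inoperative}; {A limit switch offline, B remote link 2 degraded, Lower gearbox 2 is inoperative, Right manual crank is down, Wire rope 2 is inoperative}; {A limit switch offline, B remote link 2 degraded, Hoist motor offline, Lower gearbox 2 is inoperative, Wire rope 2 is inoperative}.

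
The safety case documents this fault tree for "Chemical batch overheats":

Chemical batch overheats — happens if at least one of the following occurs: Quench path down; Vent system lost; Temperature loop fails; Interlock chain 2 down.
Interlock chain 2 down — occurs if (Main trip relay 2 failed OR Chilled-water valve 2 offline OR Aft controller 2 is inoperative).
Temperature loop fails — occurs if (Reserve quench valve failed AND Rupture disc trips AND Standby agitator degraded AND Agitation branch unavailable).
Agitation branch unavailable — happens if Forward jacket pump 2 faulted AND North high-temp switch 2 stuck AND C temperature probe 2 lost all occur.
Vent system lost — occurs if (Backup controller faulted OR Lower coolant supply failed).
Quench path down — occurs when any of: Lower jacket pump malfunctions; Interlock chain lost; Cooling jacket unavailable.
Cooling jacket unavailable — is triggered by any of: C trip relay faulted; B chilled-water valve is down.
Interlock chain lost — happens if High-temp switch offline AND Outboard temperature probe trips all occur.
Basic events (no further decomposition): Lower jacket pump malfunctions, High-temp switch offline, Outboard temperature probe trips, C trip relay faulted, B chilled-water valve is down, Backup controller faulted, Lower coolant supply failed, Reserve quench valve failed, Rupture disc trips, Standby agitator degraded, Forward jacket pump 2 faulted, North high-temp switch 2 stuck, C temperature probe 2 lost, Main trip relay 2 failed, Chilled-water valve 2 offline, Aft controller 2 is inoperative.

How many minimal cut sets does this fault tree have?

Interlock chain lost [AND]: one cut set from each child combined → 1 × 1 = 1 cut set(s).
Cooling jacket unavailable [OR]: union of children's cut sets → 2 cut set(s).
Quench path down [OR]: union of children's cut sets → 4 cut set(s).
Vent system lost [OR]: union of children's cut sets → 2 cut set(s).
Agitation branch unavailable [AND]: one cut set from each child combined → 1 × 1 × 1 = 1 cut set(s).
Temperature loop fails [AND]: one cut set from each child combined → 1 × 1 × 1 × 1 = 1 cut set(s).
Interlock chain 2 down [OR]: union of children's cut sets → 3 cut set(s).
Chemical batch overheats [OR]: union of children's cut sets → 10 cut set(s).
Minimal cut sets: {Lower jacket pump malfunctions}; {High-temp switch offline, Outboard temperature probe trips}; {C trip relay faulted}; {B chilled-water valve is down}; {Backup controller faulted}; {Lower coolant supply failed}; {C temperature probe 2 lost, Forward jacket pump 2 faulted, North high-temp switch 2 stuck, Reserve quench valve failed, Rupture disc trips, Standby agitator degraded}; {Main trip relay 2 failed}; {Chilled-water valve 2 offline}; {Aft controller 2 is inoperative}.

10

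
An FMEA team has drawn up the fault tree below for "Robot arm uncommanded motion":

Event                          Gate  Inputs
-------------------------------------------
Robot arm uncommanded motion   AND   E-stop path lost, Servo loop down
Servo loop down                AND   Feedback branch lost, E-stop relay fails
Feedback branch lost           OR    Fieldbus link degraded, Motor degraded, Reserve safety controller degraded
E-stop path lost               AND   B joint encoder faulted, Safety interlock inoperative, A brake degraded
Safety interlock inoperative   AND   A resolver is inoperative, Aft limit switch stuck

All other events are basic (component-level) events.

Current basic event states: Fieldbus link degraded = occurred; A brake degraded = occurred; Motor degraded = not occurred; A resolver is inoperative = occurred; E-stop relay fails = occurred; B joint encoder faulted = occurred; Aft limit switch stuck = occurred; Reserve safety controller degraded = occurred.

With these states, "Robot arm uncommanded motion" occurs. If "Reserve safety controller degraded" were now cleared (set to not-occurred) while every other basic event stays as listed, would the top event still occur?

Yes

Counterfactual: set "Reserve safety controller degraded" to not occurred.
Safety interlock inoperative [AND]: A resolver is inoperative=occurs, Aft limit switch stuck=occurs → all inputs occur → occurs.
E-stop path lost [AND]: B joint encoder faulted=occurs, Safety interlock inoperative=occurs, A brake degraded=occurs → all inputs occur → occurs.
Feedback branch lost [OR]: Fieldbus link degraded=occurs, Motor degraded=not, Reserve safety controller degraded=not → at least one input occurs → occurs.
Servo loop down [AND]: Feedback branch lost=occurs, E-stop relay fails=occurs → all inputs occur → occurs.
Robot arm uncommanded motion [AND]: E-stop path lost=occurs, Servo loop down=occurs → all inputs occur → occurs.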